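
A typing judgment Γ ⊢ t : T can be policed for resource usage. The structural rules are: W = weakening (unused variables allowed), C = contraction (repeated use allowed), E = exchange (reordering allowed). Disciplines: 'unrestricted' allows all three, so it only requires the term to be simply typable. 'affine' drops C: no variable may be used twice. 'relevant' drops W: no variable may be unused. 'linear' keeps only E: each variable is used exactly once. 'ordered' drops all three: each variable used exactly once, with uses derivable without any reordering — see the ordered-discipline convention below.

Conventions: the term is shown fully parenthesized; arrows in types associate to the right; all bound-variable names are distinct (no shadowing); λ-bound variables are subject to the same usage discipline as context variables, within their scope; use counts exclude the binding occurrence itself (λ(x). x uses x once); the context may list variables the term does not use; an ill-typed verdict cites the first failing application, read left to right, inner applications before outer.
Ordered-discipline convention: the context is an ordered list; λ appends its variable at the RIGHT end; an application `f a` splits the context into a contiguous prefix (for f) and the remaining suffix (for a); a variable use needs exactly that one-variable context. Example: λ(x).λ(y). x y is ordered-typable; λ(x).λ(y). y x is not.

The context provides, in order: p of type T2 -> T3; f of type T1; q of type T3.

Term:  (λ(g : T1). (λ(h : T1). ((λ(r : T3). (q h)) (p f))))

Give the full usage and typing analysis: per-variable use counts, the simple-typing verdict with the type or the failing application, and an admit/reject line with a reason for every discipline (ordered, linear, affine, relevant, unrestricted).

use counts: p: 1, f: 1, q: 1, g [bound]: 0, h [bound]: 1, r [bound]: 0
uses in reading order: q, h, p, f
typing: ill-typed: non-function type T3 applied to an argument
ordered: ✗ — not simply typable
linear: ✗ — fails simple typing
affine: ✗ — a type mismatch blocks all five
relevant: ✗ — the type mismatch rejects it
unrestricted: ✗ — not simply typable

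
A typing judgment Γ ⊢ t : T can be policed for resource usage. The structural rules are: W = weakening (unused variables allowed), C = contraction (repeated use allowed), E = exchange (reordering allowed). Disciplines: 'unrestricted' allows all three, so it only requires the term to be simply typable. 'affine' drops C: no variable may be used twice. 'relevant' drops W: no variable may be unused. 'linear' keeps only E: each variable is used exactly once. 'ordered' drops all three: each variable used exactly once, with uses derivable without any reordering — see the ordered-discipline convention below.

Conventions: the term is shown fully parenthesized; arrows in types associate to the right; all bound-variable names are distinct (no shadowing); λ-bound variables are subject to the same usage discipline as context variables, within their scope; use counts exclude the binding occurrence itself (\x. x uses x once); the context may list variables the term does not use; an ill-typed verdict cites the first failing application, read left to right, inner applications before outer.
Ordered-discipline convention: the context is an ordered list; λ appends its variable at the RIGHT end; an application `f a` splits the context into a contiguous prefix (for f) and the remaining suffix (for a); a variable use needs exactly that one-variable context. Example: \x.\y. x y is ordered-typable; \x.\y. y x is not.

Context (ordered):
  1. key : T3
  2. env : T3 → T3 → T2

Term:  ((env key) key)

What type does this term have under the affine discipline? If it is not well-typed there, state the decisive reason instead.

not well-typed under affine — uses contraction: key ×2
counts: key: 2×, env: 1×
order of uses: env, key, key
typing: the term checks, with type T2
all disciplines: ordered ✗ · linear ✗ · affine ✗ · relevant ✓ · unrestricted ✓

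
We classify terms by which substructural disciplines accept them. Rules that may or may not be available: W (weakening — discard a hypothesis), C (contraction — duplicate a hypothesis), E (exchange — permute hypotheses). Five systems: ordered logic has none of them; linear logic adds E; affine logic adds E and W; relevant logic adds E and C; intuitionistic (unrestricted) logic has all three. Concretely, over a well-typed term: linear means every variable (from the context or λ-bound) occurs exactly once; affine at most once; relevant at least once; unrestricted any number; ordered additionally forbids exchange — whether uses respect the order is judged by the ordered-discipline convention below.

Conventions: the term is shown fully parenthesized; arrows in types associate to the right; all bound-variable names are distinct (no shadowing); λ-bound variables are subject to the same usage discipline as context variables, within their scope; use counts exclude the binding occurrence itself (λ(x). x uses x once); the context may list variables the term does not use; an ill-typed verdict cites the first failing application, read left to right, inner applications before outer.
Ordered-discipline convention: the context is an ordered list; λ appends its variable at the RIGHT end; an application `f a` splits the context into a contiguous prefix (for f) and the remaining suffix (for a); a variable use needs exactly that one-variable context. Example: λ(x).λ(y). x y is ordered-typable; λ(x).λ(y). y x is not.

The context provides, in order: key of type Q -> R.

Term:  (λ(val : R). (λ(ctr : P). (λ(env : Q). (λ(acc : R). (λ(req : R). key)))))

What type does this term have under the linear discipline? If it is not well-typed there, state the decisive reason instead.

not well-typed under linear — val, ctr, env, acc, req never used (weakening)
usage: key: 1×; val [bound]: 0×; ctr [bound]: 0×; env [bound]: 0×; acc [bound]: 0×; req [bound]: 0×
uses in reading order: key
typing: ✓ — R -> P -> Q -> R -> R -> Q -> R
all disciplines: ordered ✗ | linear ✗ | affine ✓ | relevant ✗ | unrestricted ✓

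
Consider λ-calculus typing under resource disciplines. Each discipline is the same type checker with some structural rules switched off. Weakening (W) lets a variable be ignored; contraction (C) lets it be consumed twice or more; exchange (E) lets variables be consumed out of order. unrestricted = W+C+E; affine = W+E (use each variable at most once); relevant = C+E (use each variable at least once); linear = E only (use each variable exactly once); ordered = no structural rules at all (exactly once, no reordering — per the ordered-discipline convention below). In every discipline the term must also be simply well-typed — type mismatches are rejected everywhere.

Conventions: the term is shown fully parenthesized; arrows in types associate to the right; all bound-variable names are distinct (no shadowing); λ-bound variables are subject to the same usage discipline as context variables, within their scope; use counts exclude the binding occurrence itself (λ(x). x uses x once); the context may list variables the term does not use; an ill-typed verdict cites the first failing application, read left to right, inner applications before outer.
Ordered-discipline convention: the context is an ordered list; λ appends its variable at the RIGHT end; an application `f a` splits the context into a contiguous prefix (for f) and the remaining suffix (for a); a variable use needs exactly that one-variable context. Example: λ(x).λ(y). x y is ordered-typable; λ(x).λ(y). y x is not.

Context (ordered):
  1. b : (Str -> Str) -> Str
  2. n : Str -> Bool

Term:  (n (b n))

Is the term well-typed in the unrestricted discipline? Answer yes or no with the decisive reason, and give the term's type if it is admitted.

no — not simply typable
use counts: b ×1, n ×2
order of uses: n, b, n
typing: ill-typed: a function awaiting Str -> Str gets Str -> Bool
per-discipline verdicts: ordered ✗, linear ✗, affine ✗, relevant ✗, unrestricted ✗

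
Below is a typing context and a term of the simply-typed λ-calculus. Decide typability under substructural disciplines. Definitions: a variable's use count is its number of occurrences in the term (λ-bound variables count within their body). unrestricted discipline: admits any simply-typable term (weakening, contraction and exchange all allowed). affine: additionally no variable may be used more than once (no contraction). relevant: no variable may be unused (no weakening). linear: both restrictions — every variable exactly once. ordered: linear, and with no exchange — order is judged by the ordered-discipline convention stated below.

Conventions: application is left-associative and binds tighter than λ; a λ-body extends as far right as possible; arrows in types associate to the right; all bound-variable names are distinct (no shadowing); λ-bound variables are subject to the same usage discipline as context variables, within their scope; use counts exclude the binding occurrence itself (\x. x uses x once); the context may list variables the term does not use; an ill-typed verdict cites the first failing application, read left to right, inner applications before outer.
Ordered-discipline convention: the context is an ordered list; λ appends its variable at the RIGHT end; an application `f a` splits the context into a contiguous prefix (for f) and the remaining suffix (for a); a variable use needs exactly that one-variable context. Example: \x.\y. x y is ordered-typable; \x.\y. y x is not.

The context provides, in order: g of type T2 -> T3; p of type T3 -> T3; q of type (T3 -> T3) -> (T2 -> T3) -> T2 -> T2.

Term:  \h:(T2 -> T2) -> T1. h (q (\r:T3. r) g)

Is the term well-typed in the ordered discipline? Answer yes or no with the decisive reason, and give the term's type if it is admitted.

no — p never used (weakening)
use counts: g: 1×; p: 0×; q: 1×; h (bound): 1×; r (bound): 1×
use order (left to right): h, q, r, g
typing: well-typed — term : ((T2 -> T2) -> T1) -> T1
summary: ordered ✗ · linear ✗ · affine ✓ · relevant ✗ · unrestricted ✓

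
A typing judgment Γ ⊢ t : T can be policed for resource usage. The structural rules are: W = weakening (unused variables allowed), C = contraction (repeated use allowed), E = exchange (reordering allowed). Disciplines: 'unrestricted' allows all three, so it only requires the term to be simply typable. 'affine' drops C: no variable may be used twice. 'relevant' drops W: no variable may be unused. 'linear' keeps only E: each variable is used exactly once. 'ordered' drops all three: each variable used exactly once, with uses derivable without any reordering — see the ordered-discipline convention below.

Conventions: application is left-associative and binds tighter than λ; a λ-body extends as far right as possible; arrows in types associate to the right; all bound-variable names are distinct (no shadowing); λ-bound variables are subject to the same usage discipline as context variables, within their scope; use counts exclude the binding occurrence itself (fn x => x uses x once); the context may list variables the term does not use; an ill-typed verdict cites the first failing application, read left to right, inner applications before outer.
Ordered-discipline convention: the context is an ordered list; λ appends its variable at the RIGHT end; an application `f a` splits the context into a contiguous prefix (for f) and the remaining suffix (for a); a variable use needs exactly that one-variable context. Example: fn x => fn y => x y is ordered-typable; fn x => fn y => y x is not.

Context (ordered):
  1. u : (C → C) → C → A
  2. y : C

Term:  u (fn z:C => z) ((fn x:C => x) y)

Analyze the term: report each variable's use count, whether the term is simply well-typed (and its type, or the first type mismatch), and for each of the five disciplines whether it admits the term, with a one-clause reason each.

usage: u: 1×, y: 1×, z (λ-bound): 1×, x (λ-bound): 1×
uses in reading order: u, z, x, y
typing: well-typed at A
ordered ✓ (u, y, z, x once each; derivable with no W/C/E)
linear ✓ (u, y, z, x: one use apiece)
affine ✓ (none of u, y, z, x used more than once)
relevant ✓ (every one of u, y, z, x appears)
unrestricted ✓ (simply typable at A; W, C, E all held)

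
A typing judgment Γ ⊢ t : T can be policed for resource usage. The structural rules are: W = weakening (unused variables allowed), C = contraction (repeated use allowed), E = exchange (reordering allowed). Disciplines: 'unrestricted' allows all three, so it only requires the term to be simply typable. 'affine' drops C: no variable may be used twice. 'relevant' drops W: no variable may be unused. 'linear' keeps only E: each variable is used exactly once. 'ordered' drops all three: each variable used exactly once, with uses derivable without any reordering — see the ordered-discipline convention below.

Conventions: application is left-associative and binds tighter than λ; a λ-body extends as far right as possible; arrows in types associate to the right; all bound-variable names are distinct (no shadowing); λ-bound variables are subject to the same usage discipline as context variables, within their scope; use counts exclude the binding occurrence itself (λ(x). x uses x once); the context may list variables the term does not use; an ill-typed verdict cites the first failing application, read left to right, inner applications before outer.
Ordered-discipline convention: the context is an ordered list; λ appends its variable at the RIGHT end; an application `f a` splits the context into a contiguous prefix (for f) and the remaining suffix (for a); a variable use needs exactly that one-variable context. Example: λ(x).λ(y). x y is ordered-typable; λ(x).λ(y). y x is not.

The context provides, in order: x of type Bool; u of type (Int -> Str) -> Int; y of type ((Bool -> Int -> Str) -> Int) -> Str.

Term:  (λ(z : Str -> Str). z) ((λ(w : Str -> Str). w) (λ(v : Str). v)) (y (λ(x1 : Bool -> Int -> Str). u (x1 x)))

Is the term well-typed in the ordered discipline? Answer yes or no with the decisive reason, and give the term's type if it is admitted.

no — no ordered split (uses run z, w, v, y, u, x1, x)
use counts: x=1, u=1, y=1, z (λ-bound)=1, w (λ-bound)=1, v (λ-bound)=1, x1 (λ-bound)=1
uses in reading order: z, w, v, y, u, x1, x
typing: the term checks, with type Str
summary: ordered ✗, linear ✓, affine ✓, relevant ✓, unrestricted ✓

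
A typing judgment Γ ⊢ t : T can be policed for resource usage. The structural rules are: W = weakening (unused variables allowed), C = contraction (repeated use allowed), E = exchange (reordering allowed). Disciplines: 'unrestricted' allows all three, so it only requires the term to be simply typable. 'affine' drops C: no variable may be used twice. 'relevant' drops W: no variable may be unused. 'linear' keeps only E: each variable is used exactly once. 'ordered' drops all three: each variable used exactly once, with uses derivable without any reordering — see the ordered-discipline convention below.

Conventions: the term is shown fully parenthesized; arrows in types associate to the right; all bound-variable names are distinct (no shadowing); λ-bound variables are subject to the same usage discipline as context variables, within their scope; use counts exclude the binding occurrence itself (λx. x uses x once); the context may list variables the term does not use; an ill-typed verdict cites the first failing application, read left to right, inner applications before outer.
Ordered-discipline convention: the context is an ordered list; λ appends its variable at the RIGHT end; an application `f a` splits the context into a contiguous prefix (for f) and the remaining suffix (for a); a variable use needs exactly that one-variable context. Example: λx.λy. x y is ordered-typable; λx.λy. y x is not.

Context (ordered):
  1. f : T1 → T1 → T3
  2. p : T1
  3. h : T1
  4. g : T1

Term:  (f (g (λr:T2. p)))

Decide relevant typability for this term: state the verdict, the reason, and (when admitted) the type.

no — fails simple typing
counts: f ×1, p ×1, h ×0, g ×1, r [bound] ×0
uses in reading order: f, g, p
typing: ill-typed: can't apply a value of type T1
across the five disciplines: ordered ✗ | linear ✗ | affine ✗ | relevant ✗ | unrestricted ✗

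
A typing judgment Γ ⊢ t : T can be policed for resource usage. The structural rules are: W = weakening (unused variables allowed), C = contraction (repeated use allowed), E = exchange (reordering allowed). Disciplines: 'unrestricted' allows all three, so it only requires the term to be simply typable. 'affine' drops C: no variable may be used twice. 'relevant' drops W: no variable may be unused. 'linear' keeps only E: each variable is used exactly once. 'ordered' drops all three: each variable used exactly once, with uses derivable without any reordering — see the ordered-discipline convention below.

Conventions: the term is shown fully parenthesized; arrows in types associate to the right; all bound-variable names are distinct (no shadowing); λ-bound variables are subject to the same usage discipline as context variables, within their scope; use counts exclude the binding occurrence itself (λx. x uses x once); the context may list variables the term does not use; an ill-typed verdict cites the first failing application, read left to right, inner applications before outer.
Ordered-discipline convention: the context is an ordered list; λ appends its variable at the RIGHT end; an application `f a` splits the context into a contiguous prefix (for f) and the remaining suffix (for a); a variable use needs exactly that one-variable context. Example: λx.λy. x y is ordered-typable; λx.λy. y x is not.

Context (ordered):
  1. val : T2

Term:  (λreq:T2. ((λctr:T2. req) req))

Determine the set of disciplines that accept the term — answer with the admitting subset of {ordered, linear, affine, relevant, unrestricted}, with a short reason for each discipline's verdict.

accepted by: unrestricted
variable uses: val: 0×; req (bound): 2×; ctr (bound): 0×
uses in reading order: req, req
typing: well-typed at T2 → T2
ordered ✗ (repeated use of req ×2; val, ctr never used (weakening))
linear ✗ (repeated use of req ×2; val, ctr never used (weakening))
affine ✗ (repeated use of req ×2)
relevant ✗ (val, ctr never used (weakening))
unrestricted ✓ (simply typable at T2 → T2; W, C, E all held)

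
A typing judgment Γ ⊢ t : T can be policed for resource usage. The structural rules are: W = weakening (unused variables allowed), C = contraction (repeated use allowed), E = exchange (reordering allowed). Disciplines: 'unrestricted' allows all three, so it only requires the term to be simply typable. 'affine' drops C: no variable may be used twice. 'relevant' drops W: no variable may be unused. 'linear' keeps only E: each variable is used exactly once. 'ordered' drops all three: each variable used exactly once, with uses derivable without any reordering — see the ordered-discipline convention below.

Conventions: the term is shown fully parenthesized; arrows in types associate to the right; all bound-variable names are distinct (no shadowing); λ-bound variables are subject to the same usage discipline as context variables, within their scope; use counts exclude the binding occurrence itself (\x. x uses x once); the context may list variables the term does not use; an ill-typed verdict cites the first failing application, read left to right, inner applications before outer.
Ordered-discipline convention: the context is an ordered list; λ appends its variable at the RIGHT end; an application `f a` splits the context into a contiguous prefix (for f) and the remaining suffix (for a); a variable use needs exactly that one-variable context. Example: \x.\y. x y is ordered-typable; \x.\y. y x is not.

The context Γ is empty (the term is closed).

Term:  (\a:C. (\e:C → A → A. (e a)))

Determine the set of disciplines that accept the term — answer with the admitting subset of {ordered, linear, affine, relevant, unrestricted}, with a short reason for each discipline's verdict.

accepted by: linear, affine, relevant, unrestricted
counts: a [bound] ×1, e [bound] ×1
use order (left to right): e, a
typing: the term checks, with type C → (C → A → A) → A → A
ordered: ✗, use order e, a needs exchange
linear: ✓, a, e: one use apiece
affine: ✓, no duplicate uses among a, e
relevant: ✓, at least one use each (a, e)
unrestricted: ✓, well-typed at C → (C → A → A) → A → A; no restrictions here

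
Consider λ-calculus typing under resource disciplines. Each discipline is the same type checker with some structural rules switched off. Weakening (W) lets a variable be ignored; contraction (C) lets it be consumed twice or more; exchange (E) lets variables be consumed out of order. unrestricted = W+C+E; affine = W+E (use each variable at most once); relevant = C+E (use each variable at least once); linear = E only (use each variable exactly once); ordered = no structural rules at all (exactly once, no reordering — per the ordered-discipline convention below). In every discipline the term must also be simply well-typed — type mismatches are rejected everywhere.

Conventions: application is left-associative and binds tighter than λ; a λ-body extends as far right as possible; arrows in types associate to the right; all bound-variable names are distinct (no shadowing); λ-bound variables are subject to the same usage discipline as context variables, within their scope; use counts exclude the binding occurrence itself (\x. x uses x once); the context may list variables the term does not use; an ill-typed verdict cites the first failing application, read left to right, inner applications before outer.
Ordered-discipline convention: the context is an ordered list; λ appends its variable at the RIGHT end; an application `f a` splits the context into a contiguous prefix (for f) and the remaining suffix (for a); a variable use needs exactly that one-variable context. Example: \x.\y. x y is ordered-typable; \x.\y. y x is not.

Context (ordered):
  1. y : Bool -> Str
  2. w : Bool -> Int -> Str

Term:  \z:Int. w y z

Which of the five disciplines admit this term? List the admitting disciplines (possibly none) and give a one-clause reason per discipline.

admitting disciplines: none
use counts: y: 1; w: 1; z [bound]: 1
use order (left to right): w, y, z
typing: ill-typed: a function awaiting Bool gets Bool -> Str
ordered: ✗ — a type mismatch blocks all five
linear: ✗ — the type mismatch rejects it
affine: ✗ — not simply typable
relevant: ✗ — fails simple typing
unrestricted: ✗ — a type mismatch blocks all five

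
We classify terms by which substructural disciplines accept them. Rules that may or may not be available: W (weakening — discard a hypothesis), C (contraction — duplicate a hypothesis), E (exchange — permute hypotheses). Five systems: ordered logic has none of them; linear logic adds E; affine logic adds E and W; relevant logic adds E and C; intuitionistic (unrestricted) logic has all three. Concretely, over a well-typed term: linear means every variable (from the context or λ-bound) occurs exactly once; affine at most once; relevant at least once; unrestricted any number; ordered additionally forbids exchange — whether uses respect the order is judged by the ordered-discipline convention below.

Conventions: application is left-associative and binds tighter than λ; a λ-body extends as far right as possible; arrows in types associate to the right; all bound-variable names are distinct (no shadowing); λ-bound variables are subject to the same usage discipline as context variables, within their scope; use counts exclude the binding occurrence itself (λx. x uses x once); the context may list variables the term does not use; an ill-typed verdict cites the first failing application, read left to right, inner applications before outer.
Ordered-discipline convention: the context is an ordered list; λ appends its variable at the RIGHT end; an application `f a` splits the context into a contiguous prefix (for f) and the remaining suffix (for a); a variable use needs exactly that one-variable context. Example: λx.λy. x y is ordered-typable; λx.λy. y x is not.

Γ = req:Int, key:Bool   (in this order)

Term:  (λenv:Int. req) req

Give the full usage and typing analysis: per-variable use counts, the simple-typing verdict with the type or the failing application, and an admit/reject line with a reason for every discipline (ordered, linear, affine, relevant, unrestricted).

use counts: req: 2, key: 0, env (λ-bound): 0
order of uses: req, req
typing: the term checks, with type Int
ordered ✗ (uses contraction: req ×2; key, env left unused)
linear ✗ (uses contraction: req ×2; key, env left unused)
affine ✗ (uses contraction: req ×2)
relevant ✗ (key, env left unused)
unrestricted ✓ (type-checks (Int) and nothing is barred)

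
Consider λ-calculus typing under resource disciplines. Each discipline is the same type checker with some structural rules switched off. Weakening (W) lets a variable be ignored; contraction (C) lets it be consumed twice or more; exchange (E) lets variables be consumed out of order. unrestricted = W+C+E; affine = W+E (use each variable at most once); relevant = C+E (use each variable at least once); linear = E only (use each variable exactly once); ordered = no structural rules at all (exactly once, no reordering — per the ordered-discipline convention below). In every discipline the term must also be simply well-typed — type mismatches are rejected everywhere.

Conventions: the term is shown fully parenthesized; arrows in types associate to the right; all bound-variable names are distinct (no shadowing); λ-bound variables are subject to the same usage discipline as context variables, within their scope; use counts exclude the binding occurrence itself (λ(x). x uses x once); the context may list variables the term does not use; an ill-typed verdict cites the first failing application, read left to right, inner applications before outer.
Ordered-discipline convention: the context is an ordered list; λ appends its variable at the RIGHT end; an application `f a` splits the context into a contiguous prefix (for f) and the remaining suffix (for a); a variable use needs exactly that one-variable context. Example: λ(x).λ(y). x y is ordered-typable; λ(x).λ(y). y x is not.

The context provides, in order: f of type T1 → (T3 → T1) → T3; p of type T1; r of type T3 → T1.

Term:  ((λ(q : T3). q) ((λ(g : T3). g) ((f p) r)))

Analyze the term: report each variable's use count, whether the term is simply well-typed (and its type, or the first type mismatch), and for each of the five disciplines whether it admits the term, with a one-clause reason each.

variable uses: f ×1; p ×1; r ×1; q (λ-bound) ×1; g (λ-bound) ×1
order of uses: q, g, f, p, r
typing: the term checks, with type T3
ordered: ✓ — f, p, r, q, g: once each, no exchange needed
linear: ✓ — single use per variable (f, p, r, q, g)
affine: ✓ — at most one use each (f, p, r, q, g)
relevant: ✓ — f, p, r, q, g: all used, weakening unneeded
unrestricted: ✓ — well-typed at T3; no restrictions here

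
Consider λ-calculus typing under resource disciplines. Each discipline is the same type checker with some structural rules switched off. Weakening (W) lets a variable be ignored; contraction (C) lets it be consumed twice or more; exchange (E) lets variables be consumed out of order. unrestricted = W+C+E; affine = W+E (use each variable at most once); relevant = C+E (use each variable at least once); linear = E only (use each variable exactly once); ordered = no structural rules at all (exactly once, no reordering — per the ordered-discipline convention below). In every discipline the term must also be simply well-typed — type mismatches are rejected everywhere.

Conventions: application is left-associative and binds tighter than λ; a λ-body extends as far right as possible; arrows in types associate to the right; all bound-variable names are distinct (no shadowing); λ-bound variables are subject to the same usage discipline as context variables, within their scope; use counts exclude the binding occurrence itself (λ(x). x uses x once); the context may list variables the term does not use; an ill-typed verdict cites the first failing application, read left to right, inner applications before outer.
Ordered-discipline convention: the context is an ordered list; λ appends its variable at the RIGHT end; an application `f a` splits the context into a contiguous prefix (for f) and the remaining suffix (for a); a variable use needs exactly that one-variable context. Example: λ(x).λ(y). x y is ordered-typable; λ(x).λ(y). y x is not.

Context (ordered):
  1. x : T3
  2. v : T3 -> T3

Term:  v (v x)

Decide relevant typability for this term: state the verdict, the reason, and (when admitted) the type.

yes — x, v: all used, weakening unneeded; term : T3
variable uses: x ×1, v ×2
use order (left to right): v, v, x
typing: the term checks, with type T3
across the five disciplines: ordered ✗ · linear ✗ · affine ✗ · relevant ✓ · unrestricted ✓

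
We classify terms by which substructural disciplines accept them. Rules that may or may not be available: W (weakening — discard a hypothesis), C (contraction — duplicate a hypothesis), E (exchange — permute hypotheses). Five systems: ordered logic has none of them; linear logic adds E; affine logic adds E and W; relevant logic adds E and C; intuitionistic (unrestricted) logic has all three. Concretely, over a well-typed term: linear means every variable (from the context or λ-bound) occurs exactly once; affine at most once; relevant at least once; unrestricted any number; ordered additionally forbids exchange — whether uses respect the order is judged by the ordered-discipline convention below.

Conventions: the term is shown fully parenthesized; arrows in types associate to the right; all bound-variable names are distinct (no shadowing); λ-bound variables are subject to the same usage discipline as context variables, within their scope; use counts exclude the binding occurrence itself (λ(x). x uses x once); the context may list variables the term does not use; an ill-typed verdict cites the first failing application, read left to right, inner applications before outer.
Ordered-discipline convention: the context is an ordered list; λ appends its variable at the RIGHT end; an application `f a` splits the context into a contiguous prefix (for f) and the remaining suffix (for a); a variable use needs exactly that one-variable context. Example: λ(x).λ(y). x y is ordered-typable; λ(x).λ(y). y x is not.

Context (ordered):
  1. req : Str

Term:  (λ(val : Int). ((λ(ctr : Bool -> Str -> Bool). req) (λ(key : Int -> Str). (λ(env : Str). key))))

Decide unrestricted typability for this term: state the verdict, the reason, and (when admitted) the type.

no — fails simple typing
counts: req: 1×; val (λ-bound): 0×; ctr (λ-bound): 0×; key (λ-bound): 1×; env (λ-bound): 0×
uses in reading order: req, key
typing: ill-typed: a function awaiting Bool -> Str -> Bool gets (Int -> Str) -> Str -> Int -> Str
across the five disciplines: ordered ✗ | linear ✗ | affine ✗ | relevant ✗ | unrestricted ✗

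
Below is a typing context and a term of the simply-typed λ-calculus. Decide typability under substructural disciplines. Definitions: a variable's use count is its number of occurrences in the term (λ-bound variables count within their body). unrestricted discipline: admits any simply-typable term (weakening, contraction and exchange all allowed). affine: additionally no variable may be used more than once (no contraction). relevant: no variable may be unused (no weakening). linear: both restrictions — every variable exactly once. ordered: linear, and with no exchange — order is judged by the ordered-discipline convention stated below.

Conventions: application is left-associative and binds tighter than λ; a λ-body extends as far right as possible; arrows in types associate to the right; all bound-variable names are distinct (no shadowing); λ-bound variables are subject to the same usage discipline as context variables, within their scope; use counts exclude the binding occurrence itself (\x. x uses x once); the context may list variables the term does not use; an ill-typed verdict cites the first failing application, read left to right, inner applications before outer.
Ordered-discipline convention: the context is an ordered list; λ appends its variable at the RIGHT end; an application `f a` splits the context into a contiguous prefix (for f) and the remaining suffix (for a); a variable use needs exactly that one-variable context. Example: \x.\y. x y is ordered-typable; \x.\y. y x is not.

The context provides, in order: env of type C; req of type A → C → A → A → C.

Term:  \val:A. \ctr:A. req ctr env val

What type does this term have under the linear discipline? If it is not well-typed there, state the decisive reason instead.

term : A → A → A → C
usage: env ×1, req ×1, val (bound) ×1, ctr (bound) ×1
use order (left to right): req, ctr, env, val
typing: well-typed at A → A → A → C
summary: ordered ✗ · linear ✓ · affine ✓ · relevant ✓ · unrestricted ✓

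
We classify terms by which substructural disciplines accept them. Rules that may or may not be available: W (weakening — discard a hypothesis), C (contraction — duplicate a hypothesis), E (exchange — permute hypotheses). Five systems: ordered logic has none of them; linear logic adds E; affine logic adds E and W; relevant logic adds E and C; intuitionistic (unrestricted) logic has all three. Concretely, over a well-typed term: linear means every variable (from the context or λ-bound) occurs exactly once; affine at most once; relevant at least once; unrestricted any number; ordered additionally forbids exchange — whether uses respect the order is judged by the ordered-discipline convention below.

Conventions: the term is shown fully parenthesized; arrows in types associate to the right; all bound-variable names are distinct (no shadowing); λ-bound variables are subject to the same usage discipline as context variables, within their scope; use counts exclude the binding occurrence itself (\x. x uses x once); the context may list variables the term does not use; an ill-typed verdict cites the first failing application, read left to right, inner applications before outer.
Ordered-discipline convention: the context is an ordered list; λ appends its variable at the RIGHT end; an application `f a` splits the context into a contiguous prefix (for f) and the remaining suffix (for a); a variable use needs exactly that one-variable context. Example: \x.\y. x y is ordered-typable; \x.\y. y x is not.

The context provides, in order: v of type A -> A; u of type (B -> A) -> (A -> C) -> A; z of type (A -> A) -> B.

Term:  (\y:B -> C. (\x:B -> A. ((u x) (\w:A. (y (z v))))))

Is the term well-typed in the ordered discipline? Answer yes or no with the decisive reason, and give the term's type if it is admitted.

no — unused: w — weakening required
counts: v: 1×; u: 1×; z: 1×; y (bound): 1×; x (bound): 1×; w (bound): 0×
uses in reading order: u, x, y, z, v
typing: ✓ — (B -> C) -> (B -> A) -> A
across the five disciplines: ordered ✗; linear ✗; affine ✓; relevant ✗; unrestricted ✓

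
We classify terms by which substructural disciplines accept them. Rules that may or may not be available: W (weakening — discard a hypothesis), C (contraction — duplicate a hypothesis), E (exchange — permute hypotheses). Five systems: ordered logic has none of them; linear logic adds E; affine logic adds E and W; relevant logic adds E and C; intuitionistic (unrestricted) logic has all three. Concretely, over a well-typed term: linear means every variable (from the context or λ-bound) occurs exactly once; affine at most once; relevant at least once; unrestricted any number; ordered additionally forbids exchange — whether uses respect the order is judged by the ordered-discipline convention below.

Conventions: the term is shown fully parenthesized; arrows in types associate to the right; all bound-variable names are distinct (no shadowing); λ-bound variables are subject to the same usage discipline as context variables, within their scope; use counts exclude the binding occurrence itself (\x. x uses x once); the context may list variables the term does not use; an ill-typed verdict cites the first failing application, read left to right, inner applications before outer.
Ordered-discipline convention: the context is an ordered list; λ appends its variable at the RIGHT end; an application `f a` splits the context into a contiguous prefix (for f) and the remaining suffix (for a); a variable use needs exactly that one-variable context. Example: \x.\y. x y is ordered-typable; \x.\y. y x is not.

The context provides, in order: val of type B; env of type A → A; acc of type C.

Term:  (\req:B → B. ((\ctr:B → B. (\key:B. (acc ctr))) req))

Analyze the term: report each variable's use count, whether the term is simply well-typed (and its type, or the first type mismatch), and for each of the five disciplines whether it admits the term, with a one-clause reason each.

usage: val=0; env=0; acc=1; req (λ-bound)=1; ctr (λ-bound)=1; key (λ-bound)=0
use order (left to right): acc, ctr, req
typing: ill-typed: non-function type C applied to an argument
ordered ✗ (fails simple typing)
linear ✗ (a type mismatch blocks all five)
affine ✗ (the type mismatch rejects it)
relevant ✗ (not simply typable)
unrestricted ✗ (fails simple typing)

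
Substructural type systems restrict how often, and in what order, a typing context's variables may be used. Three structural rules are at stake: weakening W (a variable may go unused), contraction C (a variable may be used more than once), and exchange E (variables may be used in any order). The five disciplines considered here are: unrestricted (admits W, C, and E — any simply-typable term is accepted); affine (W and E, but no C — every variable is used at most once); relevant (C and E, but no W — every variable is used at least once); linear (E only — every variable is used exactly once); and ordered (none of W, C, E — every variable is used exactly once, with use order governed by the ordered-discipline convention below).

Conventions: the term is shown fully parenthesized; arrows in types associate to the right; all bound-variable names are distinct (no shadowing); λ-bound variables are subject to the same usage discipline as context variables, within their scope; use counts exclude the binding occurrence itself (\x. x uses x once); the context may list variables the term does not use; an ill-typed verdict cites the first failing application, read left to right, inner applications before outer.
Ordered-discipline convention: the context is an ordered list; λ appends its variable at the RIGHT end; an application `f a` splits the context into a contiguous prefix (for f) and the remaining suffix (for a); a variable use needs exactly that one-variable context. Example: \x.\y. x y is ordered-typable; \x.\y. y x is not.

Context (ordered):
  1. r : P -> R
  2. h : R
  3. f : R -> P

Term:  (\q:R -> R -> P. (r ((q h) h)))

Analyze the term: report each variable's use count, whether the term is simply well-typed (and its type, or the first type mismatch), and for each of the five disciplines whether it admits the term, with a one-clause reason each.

variable uses: r=1, h=2, f=0, q (λ-bound)=1
left-to-right use order: r, q, h, h
typing: well-typed — term : (R -> R -> P) -> R
ordered: ✗, h ×2 used more than once (contraction); f never used (weakening)
linear: ✗, h ×2 used more than once (contraction); f never used (weakening)
affine: ✗, h ×2 used more than once (contraction)
relevant: ✗, f never used (weakening)
unrestricted: ✓, typability at (R -> R -> P) -> R is all that's needed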